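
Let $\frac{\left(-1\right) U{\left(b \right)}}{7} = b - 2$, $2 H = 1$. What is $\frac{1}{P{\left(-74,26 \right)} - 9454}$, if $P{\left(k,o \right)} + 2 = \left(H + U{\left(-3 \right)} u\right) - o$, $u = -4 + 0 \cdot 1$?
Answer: $- \frac{2}{19243} \approx -0.00010393$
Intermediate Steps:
$H = \frac{1}{2}$ ($H = \frac{1}{2} \cdot 1 = \frac{1}{2} \approx 0.5$)
$U{\left(b \right)} = 14 - 7 b$ ($U{\left(b \right)} = - 7 \left(b - 2\right) = - 7 \left(-2 + b\right) = 14 - 7 b$)
$u = -4$ ($u = -4 + 0 = -4$)
$P{\left(k,o \right)} = - \frac{283}{2} - o$ ($P{\left(k,o \right)} = -2 - \left(- \frac{1}{2} + o - \left(14 - -21\right) \left(-4\right)\right) = -2 - \left(- \frac{1}{2} + o - \left(14 + 21\right) \left(-4\right)\right) = -2 - \left(\frac{279}{2} + o\right) = - \frac{283}{2} - o$)
$\frac{1}{P{\left(-74,26 \right)} - 9454} = \frac{1}{\left(- \frac{283}{2} - 26\right) - 9454} = \frac{1}{- \frac{335}{2} - 9454} = \frac{1}{- \frac{19243}{2}} = - \frac{2}{19243}$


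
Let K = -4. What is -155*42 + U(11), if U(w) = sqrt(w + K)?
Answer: -6510 + sqrt(7) ≈ -6507.4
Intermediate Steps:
U(w) = sqrt(-4 + w) (U(w) = sqrt(w - 4) = sqrt(-4 + w))
-155*42 + U(11) = -155*42 + sqrt(-4 + 11) = -6510 + sqrt(7)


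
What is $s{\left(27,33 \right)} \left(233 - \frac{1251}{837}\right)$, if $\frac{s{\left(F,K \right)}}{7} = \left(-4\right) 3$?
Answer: $- \frac{602840}{31} \approx -19446.0$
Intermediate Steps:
$s{\left(F,K \right)} = -84$ ($s{\left(F,K \right)} = 7 \left(\left(-4\right) 3\right) = 7 \left(-12\right) = -84$)
$s{\left(27,33 \right)} \left(233 - \frac{1251}{837}\right) = - 84 \left(233 - \frac{1251}{837}\right) = - 84 \left(233 - \frac{139}{93}\right) = \left(-84\right) \frac{21530}{93} = - \frac{602840}{31}$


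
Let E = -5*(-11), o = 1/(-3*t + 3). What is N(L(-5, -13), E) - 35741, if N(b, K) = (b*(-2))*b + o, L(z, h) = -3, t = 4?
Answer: -321832/9 ≈ -35759.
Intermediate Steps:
o = -⅑ (o = 1/(-3*4 + 3) = 1/(-12 + 3) = 1/(-9) = -⅑ ≈ -0.11111)
E = 55
N(b, K) = -⅑ - 2*b² (N(b, K) = (b*(-2))*b - ⅑ = (-2*b)*b - ⅑ = -2*b² - ⅑ = -⅑ - 2*b²)
N(L(-5, -13), E) - 35741 = (-⅑ - 2*(-3)²) - 35741 = (-⅑ - 2*9) - 35741 = (-⅑ - 18) - 35741 = -163/9 - 35741 = -321832/9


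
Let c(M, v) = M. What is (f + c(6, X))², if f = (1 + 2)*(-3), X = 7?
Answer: 9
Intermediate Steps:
f = -9 (f = 3*(-3) = -9)
(f + c(6, X))² = (-9 + 6)² = (-3)² = 9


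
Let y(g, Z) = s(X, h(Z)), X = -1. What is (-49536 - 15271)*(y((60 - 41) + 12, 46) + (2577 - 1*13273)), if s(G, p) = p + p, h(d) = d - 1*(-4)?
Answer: 686694972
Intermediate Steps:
h(d) = 4 + d (h(d) = d + 4 = 4 + d)
s(G, p) = 2*p
y(g, Z) = 8 + 2*Z (y(g, Z) = 2*(4 + Z) = 8 + 2*Z)
(-49536 - 15271)*(y((60 - 41) + 12, 46) + (2577 - 1*13273)) = (-49536 - 15271)*((8 + 2*46) + (2577 - 1*13273)) = -64807*((8 + 92) + (2577 - 13273)) = -64807*(100 - 10696) = -64807*(-10596) = 686694972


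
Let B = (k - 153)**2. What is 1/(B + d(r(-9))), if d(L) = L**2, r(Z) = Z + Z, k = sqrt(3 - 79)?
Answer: I/(612*sqrt(19) + 23657*I) ≈ 4.174e-5 + 4.7068e-6*I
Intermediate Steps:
k = 2*I*sqrt(19) (k = sqrt(-76) = 2*I*sqrt(19) ≈ 8.7178*I)
r(Z) = 2*Z
B = (-153 + 2*I*sqrt(19))**2 (B = (2*I*sqrt(19) - 153)**2 = (-153 + 2*I*sqrt(19))**2 ≈ 23333.0 - 2667.6*I)
1/(B + d(r(-9))) = 1/((23333 - 612*I*sqrt(19)) + (2*(-9))**2) = 1/((23333 - 612*I*sqrt(19)) + (-18)**2) = 1/((23333 - 612*I*sqrt(19)) + 324) = 1/(23657 - 612*I*sqrt(19))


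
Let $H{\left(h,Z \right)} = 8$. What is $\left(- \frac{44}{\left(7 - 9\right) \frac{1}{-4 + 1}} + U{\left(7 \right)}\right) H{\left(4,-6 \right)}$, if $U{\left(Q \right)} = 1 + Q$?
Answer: $-464$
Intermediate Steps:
$\left(- \frac{44}{\left(7 - 9\right) \frac{1}{-4 + 1}} + U{\left(7 \right)}\right) H{\left(4,-6 \right)} = \left(- \frac{44}{\left(7 - 9\right) \frac{1}{-4 + 1}} + \left(1 + 7\right)\right) 8 = \left(- \frac{44}{\left(-2\right) \frac{1}{-3}} + 8\right) 8 = \left(- \frac{44}{\left(-2\right) \left(- \frac{1}{3}\right)} + 8\right) 8 = \left(- \frac{44}{\frac{2}{3}} + 8\right) 8 = \left(\left(-44\right) \frac{3}{2} + 8\right) 8 = \left(-66 + 8\right) 8 = \left(-58\right) 8 = -464$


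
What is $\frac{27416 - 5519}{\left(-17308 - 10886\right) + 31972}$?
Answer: $\frac{21897}{3778} \approx 5.7959$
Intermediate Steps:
$\frac{27416 - 5519}{\left(-17308 - 10886\right) + 31972} = \frac{21897}{\left(-17308 - 10886\right) + 31972} = \frac{21897}{-28194 + 31972} = \frac{21897}{3778}$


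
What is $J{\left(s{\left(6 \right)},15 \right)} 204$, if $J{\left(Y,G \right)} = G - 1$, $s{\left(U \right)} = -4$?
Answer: $2856$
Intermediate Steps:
$J{\left(Y,G \right)} = -1 + G$
$J{\left(s{\left(6 \right)},15 \right)} 204 = \left(-1 + 15\right) 204 = 14 \cdot 204 = 2856$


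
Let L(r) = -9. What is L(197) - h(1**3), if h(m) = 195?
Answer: -204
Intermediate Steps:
L(197) - h(1**3) = -9 - 1*195 = -9 - 195 = -204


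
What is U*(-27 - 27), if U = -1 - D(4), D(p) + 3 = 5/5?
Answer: -54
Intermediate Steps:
D(p) = -2 (D(p) = -3 + 5/5 = -3 + 5*(⅕) = -3 + 1 = -2)
U = 1 (U = -1 - 1*(-2) = -1 + 2 = 1)
U*(-27 - 27) = 1*(-27 - 27) = 1*(-54) = -54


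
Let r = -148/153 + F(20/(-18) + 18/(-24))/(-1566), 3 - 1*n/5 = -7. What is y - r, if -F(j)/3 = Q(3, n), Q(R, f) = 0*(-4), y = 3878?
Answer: 593482/153 ≈ 3879.0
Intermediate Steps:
n = 50 (n = 15 - 5*(-7) = 15 + 35 = 50)
Q(R, f) = 0
F(j) = 0 (F(j) = -3*0 = 0)
r = -148/153 (r = -148/153 + 0/(-1566) = -148*1/153 + 0*(-1/1566) = -148/153 + 0 = -148/153 ≈ -0.96732)
y - r = 3878 - 1*(-148/153) = 3878 + 148/153 = 593482/153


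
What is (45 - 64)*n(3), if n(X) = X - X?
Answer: 0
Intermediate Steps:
n(X) = 0
(45 - 64)*n(3) = (45 - 64)*0 = -19*0 = 0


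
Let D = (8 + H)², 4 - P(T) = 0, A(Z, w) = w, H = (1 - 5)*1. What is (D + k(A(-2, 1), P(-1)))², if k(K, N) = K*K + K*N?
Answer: 441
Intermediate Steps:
H = -4 (H = -4*1 = -4)
P(T) = 4 (P(T) = 4 - 1*0 = 4 + 0 = 4)
k(K, N) = K² + K*N
D = 16 (D = (8 - 4)² = 4² = 16)
(D + k(A(-2, 1), P(-1)))² = (16 + 1*(1 + 4))² = (16 + 1*5)² = (16 + 5)² = 21² = 441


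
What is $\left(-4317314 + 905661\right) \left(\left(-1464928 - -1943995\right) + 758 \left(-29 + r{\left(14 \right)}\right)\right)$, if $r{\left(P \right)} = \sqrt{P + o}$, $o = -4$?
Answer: $-1559415411505 - 2586032974 \sqrt{10} \approx -1.5676 \cdot 10^{12}$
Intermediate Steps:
$r{\left(P \right)} = \sqrt{-4 + P}$ ($r{\left(P \right)} = \sqrt{P - 4} = \sqrt{-4 + P}$)
$\left(-4317314 + 905661\right) \left(\left(-1464928 - -1943995\right) + 758 \left(-29 + r{\left(14 \right)}\right)\right) = \left(-4317314 + 905661\right) \left(\left(-1464928 - -1943995\right) + 758 \left(-29 + \sqrt{-4 + 14}\right)\right) = - 3411653 \left(\left(-1464928 + 1943995\right) + 758 \left(-29 + \sqrt{10}\right)\right) = - 3411653 \left(479067 - \left(21982 - 758 \sqrt{10}\right)\right) = - 3411653 \left(457085 + 758 \sqrt{10}\right) = -1559415411505 - 2586032974 \sqrt{10}$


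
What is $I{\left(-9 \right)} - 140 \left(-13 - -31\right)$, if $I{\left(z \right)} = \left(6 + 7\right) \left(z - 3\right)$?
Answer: $-2676$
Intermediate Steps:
$I{\left(z \right)} = -39 + 13 z$ ($I{\left(z \right)} = 13 \left(-3 + z\right) = -39 + 13 z$)
$I{\left(-9 \right)} - 140 \left(-13 - -31\right) = \left(-39 + 13 \left(-9\right)\right) - 140 \left(-13 - -31\right) = \left(-39 - 117\right) - 140 \left(-13 + 31\right) = -156 - 2520 = -2676$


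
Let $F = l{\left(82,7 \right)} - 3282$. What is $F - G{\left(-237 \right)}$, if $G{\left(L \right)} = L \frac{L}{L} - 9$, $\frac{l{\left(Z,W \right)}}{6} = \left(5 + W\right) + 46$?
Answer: $-2688$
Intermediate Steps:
$l{\left(Z,W \right)} = 306 + 6 W$ ($l{\left(Z,W \right)} = 6 \left(\left(5 + W\right) + 46\right) = 6 \left(51 + W\right) = 306 + 6 W$)
$F = -2934$ ($F = \left(306 + 6 \cdot 7\right) - 3282 = \left(306 + 42\right) - 3282 = 348 - 3282 = -2934$)
$G{\left(L \right)} = -9 + L$ ($G{\left(L \right)} = L 1 - 9 = L - 9 = -9 + L$)
$F - G{\left(-237 \right)} = -2934 - \left(-9 - 237\right) = -2934 - -246 = -2934 + 246 = -2688$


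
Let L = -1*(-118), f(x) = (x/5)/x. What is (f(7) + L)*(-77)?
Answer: -45507/5 ≈ -9101.4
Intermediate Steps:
f(x) = ⅕ (f(x) = (x*(⅕))/x = (x/5)/x = ⅕)
L = 118
(f(7) + L)*(-77) = (⅕ + 118)*(-77) = (591/5)*(-77) = -45507/5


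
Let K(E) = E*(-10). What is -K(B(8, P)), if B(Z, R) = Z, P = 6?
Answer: 80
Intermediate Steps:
K(E) = -10*E
-K(B(8, P)) = -(-10)*8 = -1*(-80) = 80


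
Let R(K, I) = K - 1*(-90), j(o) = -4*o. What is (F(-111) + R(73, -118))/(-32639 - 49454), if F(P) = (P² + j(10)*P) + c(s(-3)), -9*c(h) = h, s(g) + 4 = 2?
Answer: -152318/738837 ≈ -0.20616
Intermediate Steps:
s(g) = -2 (s(g) = -4 + 2 = -2)
c(h) = -h/9
R(K, I) = 90 + K (R(K, I) = K + 90 = 90 + K)
F(P) = 2/9 + P² - 40*P (F(P) = (P² + (-4*10)*P) - ⅑*(-2) = (P² - 40*P) + 2/9 = 2/9 + P² - 40*P)
(F(-111) + R(73, -118))/(-32639 - 49454) = ((2/9 + (-111)² - 40*(-111)) + (90 + 73))/(-32639 - 49454) = ((2/9 + 12321 + 4440) + 163)/(-82093) = (150851/9 + 163)*(-1/82093) = (152318/9)*(-1/82093) = -152318/738837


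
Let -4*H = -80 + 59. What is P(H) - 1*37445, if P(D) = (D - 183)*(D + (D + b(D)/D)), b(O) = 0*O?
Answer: -314491/8 ≈ -39311.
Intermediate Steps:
b(O) = 0
H = 21/4 (H = -(-80 + 59)/4 = -¼*(-21) = 21/4 ≈ 5.2500)
P(D) = 2*D*(-183 + D) (P(D) = (D - 183)*(D + (D + 0/D)) = (-183 + D)*(D + (D + 0)) = (-183 + D)*(D + D) = (-183 + D)*(2*D) = 2*D*(-183 + D))
P(H) - 1*37445 = 2*(21/4)*(-183 + 21/4) - 1*37445 = 2*(21/4)*(-711/4) - 37445 = -14931/8 - 37445 = -314491/8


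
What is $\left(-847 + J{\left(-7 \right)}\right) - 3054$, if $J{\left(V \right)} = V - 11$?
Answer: $-3919$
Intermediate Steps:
$J{\left(V \right)} = -11 + V$
$\left(-847 + J{\left(-7 \right)}\right) - 3054 = \left(-847 - 18\right) - 3054 = -865 - 3054 = -3919$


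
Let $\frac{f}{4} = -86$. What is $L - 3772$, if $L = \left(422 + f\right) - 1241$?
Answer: $-4935$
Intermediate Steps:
$f = -344$ ($f = 4 \left(-86\right) = -344$)
$L = -1163$ ($L = \left(422 - 344\right) - 1241 = 78 - 1241 = -1163$)
$L - 3772 = -1163 - 3772 = -4935$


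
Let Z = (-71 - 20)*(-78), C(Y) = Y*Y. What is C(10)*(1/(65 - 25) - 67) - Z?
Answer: -27591/2 ≈ -13796.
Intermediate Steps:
C(Y) = Y²
Z = 7098 (Z = -91*(-78) = 7098)
C(10)*(1/(65 - 25) - 67) - Z = 10²*(1/(65 - 25) - 67) - 1*7098 = 100*(1/40 - 67) - 7098 = 100*(-2679/40) - 7098 = -13395/2 - 7098 = -27591/2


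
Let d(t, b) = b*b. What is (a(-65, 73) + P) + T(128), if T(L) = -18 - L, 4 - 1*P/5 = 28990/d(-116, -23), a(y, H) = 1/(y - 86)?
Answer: -31952733/79879 ≈ -400.01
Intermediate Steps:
d(t, b) = b²
a(y, H) = 1/(-86 + y)
P = -134370/529 (P = 20 - 144950/((-23)²) = 20 - 144950/529 = -134370/529 ≈ -254.01)
(a(-65, 73) + P) + T(128) = (1/(-86 - 65) - 134370/529) + (-18 - 1*128) = (1/(-151) - 134370/529) + (-18 - 128) = (-1/151 - 134370/529) - 146 = -20290399/79879 - 146 = -31952733/79879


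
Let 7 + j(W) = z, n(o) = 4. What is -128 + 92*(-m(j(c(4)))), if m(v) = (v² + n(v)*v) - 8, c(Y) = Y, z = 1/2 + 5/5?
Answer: -151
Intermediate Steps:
z = 3/2 (z = 1*(½) + 5*(⅕) = ½ + 1 = 3/2 ≈ 1.5000)
j(W) = -11/2 (j(W) = -7 + 3/2 = -11/2)
m(v) = -8 + v² + 4*v (m(v) = (v² + 4*v) - 8 = -8 + v² + 4*v)
-128 + 92*(-m(j(c(4)))) = -128 + 92*(-(-8 + (-11/2)² + 4*(-11/2))) = -128 + 92*(-(-8 + 121/4 - 22)) = -128 + 92*(-1*¼) = -128 + 92*(-¼) = -128 - 23 = -151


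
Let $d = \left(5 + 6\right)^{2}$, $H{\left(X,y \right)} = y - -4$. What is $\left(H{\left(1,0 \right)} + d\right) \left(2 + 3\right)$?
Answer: $625$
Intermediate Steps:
$H{\left(X,y \right)} = 4 + y$ ($H{\left(X,y \right)} = y + 4 = 4 + y$)
$d = 121$ ($d = 11^{2} = 121$)
$\left(H{\left(1,0 \right)} + d\right) \left(2 + 3\right) = \left(\left(4 + 0\right) + 121\right) \left(2 + 3\right) = \left(4 + 121\right) 5 = 125 \cdot 5 = 625$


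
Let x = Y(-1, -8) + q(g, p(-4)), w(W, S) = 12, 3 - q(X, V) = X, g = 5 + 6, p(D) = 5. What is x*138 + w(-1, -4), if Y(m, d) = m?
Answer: -1230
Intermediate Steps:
g = 11
q(X, V) = 3 - X
x = -9 (x = -1 + (3 - 1*11) = -1 + (3 - 11) = -1 - 8 = -9)
x*138 + w(-1, -4) = -9*138 + 12 = -1242 + 12 = -1230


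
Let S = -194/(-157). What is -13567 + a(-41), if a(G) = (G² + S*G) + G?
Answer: -1880493/157 ≈ -11978.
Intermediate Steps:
S = 194/157 (S = -194*(-1/157) = 194/157 ≈ 1.2357)
a(G) = G² + 351*G/157 (a(G) = (G² + 194*G/157) + G = G² + 351*G/157)
-13567 + a(-41) = -13567 + (1/157)*(-41)*(351 + 157*(-41)) = -13567 + (1/157)*(-41)*(351 - 6437) = -13567 + (1/157)*(-41)*(-6086) = -13567 + 249526/157 = -1880493/157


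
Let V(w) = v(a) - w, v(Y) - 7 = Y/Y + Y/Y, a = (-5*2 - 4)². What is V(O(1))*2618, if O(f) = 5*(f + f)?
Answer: -2618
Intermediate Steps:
O(f) = 10*f (O(f) = 5*(2*f) = 10*f)
a = 196 (a = (-10 - 4)² = (-14)² = 196)
v(Y) = 9 (v(Y) = 7 + (Y/Y + Y/Y) = 7 + (1 + 1) = 7 + 2 = 9)
V(w) = 9 - w
V(O(1))*2618 = (9 - 10)*2618 = -1*2618 = -2618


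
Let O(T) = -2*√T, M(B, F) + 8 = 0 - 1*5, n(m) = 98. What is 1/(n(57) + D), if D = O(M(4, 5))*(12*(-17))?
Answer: 49/1086818 - 102*I*√13/543409 ≈ 4.5086e-5 - 0.00067678*I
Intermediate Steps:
M(B, F) = -13 (M(B, F) = -8 + (0 - 1*5) = -8 + (0 - 5) = -8 - 5 = -13)
D = 408*I*√13 (D = (-2*I*√13)*(12*(-17)) = -2*I*√13*(-204) = 408*I*√13 ≈ 1471.1*I)
1/(n(57) + D) = 1/(98 + 408*I*√13)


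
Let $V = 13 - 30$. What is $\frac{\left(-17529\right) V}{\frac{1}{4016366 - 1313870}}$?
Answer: $805324890528$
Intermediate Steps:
$V = -17$ ($V = 13 - 30 = -17$)
$\frac{\left(-17529\right) V}{\frac{1}{4016366 - 1313870}} = \frac{\left(-17529\right) \left(-17\right)}{\frac{1}{4016366 - 1313870}} = \frac{297993}{\frac{1}{2702496}} = 297993 \frac{1}{\frac{1}{2702496}} = 297993 \cdot 2702496 = 805324890528$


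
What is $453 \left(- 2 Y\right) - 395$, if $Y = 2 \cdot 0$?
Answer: $-395$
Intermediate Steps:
$Y = 0$
$453 \left(- 2 Y\right) - 395 = 453 \left(\left(-2\right) 0\right) - 395 = 453 \cdot 0 - 395 = 0 - 395 = -395$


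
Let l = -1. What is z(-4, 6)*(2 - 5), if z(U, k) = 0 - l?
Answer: -3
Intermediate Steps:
z(U, k) = 1 (z(U, k) = 0 - 1*(-1) = 0 + 1 = 1)
z(-4, 6)*(2 - 5) = 1*(2 - 5) = 1*(-3) = -3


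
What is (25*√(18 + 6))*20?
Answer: 1000*√6 ≈ 2449.5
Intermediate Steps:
(25*√(18 + 6))*20 = (25*√24)*20 = (25*(2*√6))*20 = (50*√6)*20 = 1000*√6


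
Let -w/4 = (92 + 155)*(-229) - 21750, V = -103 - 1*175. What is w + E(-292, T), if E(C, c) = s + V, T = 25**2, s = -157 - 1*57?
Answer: 312760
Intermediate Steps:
s = -214 (s = -157 - 57 = -214)
V = -278 (V = -103 - 175 = -278)
T = 625
E(C, c) = -492 (E(C, c) = -214 - 278 = -492)
w = 313252 (w = -4*((92 + 155)*(-229) - 21750) = -4*(247*(-229) - 21750) = -4*(-56563 - 21750) = -4*(-78313) = 313252)
w + E(-292, T) = 313252 - 492 = 312760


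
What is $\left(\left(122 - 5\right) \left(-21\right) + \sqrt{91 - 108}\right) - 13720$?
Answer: $-16177 + i \sqrt{17} \approx -16177.0 + 4.1231 i$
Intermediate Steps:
$\left(\left(122 - 5\right) \left(-21\right) + \sqrt{91 - 108}\right) - 13720 = \left(117 \left(-21\right) + \sqrt{-17}\right) - 13720 = \left(-2457 + i \sqrt{17}\right) - 13720 = -16177 + i \sqrt{17}$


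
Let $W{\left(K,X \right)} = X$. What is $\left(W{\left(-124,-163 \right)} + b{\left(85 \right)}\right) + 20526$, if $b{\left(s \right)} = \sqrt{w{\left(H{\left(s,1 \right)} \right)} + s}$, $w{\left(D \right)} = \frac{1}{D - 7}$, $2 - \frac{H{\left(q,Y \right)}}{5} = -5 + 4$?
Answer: $20363 + \frac{\sqrt{1362}}{4} \approx 20372.0$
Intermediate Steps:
$H{\left(q,Y \right)} = 15$ ($H{\left(q,Y \right)} = 10 - 5 \left(-5 + 4\right) = 10 - -5 = 10 + 5 = 15$)
$w{\left(D \right)} = \frac{1}{-7 + D}$
$b{\left(s \right)} = \sqrt{\frac{1}{8} + s}$ ($b{\left(s \right)} = \sqrt{\frac{1}{-7 + 15} + s} = \sqrt{\frac{1}{8} + s}$)
$\left(W{\left(-124,-163 \right)} + b{\left(85 \right)}\right) + 20526 = \left(-163 + \frac{\sqrt{2 + 16 \cdot 85}}{4}\right) + 20526 = \left(-163 + \frac{\sqrt{2 + 1360}}{4}\right) + 20526 = \left(-163 + \frac{\sqrt{1362}}{4}\right) + 20526 = 20363 + \frac{\sqrt{1362}}{4}$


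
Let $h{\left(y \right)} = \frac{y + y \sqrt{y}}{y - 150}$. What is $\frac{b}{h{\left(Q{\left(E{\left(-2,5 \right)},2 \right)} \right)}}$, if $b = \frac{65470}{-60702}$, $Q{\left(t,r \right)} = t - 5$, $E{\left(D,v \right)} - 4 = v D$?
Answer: $- \frac{5270335}{4006332} + \frac{5270335 i \sqrt{11}}{4006332} \approx -1.3155 + 4.363 i$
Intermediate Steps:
$E{\left(D,v \right)} = 4 + D v$ ($E{\left(D,v \right)} = 4 + v D = 4 + D v$)
$Q{\left(t,r \right)} = -5 + t$ ($Q{\left(t,r \right)} = t - 5 = -5 + t$)
$b = - \frac{32735}{30351}$ ($b = 65470 \left(- \frac{1}{60702}\right) = - \frac{32735}{30351} \approx -1.0785$)
$h{\left(y \right)} = \frac{y + y^{\frac{3}{2}}}{-150 + y}$
$\frac{b}{h{\left(Q{\left(E{\left(-2,5 \right)},2 \right)} \right)}} = - \frac{32735}{30351 \frac{\left(-5 + \left(4 - 10\right)\right) + \left(-5 + \left(4 - 10\right)\right)^{\frac{3}{2}}}{-150 + \left(-5 + \left(4 - 10\right)\right)}} = - \frac{32735}{30351 \frac{\left(-5 - 6\right) + \left(-5 - 6\right)^{\frac{3}{2}}}{-150 - 11}} = - \frac{32735}{30351 \frac{-11 + \left(-11\right)^{\frac{3}{2}}}{-150 - 11}} = - \frac{32735}{30351 \frac{-11 - 11 i \sqrt{11}}{-161}} = - \frac{32735}{30351 \left(- \frac{-11 - 11 i \sqrt{11}}{161}\right)} = - \frac{32735}{30351 \left(\frac{11}{161} + \frac{11 i \sqrt{11}}{161}\right)}$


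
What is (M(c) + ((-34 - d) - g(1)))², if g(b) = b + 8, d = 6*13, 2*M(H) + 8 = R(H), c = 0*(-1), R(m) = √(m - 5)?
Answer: (250 - I*√5)²/4 ≈ 15624.0 - 279.51*I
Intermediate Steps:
R(m) = √(-5 + m)
c = 0
M(H) = -4 + √(-5 + H)/2
d = 78
g(b) = 8 + b
(M(c) + ((-34 - d) - g(1)))² = ((-4 + √(-5 + 0)/2) + ((-34 - 1*78) - (8 + 1)))² = ((-4 + √(-5)/2) + ((-34 - 78) - 1*9))² = ((-4 + (I*√5)/2) + (-112 - 9))² = ((-4 + I*√5/2) - 121)² = (-125 + I*√5/2)²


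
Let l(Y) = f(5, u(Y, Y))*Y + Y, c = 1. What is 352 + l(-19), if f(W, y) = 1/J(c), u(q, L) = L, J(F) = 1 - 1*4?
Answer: 1018/3 ≈ 339.33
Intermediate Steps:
J(F) = -3 (J(F) = 1 - 4 = -3)
f(W, y) = -⅓ (f(W, y) = 1/(-3) = -⅓)
l(Y) = 2*Y/3 (l(Y) = -Y/3 + Y = 2*Y/3)
352 + l(-19) = 352 + (⅔)*(-19) = 352 - 38/3 = 1018/3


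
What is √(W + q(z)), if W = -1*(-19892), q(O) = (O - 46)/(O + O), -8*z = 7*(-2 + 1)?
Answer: 3*√432642/14 ≈ 140.95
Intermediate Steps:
z = 7/8 (z = -7*(-2 + 1)/8 = -7*(-1)/8 = -⅛*(-7) = 7/8 ≈ 0.87500)
q(O) = (-46 + O)/(2*O) (q(O) = (-46 + O)/((2*O)) = (-46 + O)*(1/(2*O)) = (-46 + O)/(2*O))
W = 19892
√(W + q(z)) = √(19892 + (-46 + 7/8)/(2*(7/8))) = √(19892 + (½)*(8/7)*(-361/8)) = √(19892 - 361/14) = √(278127/14) = 3*√432642/14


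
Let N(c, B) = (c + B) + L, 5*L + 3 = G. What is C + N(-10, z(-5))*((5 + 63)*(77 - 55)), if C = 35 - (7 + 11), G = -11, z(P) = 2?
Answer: -80699/5 ≈ -16140.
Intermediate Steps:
L = -14/5 (L = -3/5 + (1/5)*(-11) = -3/5 - 11/5 = -14/5 ≈ -2.8000)
N(c, B) = -14/5 + B + c (N(c, B) = (c + B) - 14/5 = (B + c) - 14/5 = -14/5 + B + c)
C = 17 (C = 35 - 1*18 = 35 - 18 = 17)
C + N(-10, z(-5))*((5 + 63)*(77 - 55)) = 17 + (-14/5 + 2 - 10)*((5 + 63)*(77 - 55)) = 17 - 3672*22/5 = 17 - 54/5*1496 = 17 - 80784/5 = -80699/5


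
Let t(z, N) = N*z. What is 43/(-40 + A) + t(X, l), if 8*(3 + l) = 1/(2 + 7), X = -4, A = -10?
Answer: 2494/225 ≈ 11.084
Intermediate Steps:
l = -215/72 (l = -3 + 1/(8*(2 + 7)) = -3 + (⅛)/9 = -3 + (⅛)*(⅑) = -3 + 1/72 = -215/72 ≈ -2.9861)
43/(-40 + A) + t(X, l) = 43/(-40 - 10) - 215/72*(-4) = 43/(-50) + 215/18 = 43*(-1/50) + 215/18 = -43/50 + 215/18 = 2494/225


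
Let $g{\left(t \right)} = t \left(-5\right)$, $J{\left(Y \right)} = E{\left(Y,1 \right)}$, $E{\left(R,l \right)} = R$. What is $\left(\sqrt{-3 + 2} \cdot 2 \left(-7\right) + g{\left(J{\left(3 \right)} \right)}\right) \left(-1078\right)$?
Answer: $16170 + 15092 i \approx 16170.0 + 15092.0 i$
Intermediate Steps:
$J{\left(Y \right)} = Y$
$g{\left(t \right)} = - 5 t$
$\left(\sqrt{-3 + 2} \cdot 2 \left(-7\right) + g{\left(J{\left(3 \right)} \right)}\right) \left(-1078\right) = \left(\sqrt{-3 + 2} \cdot 2 \left(-7\right) - 15\right) \left(-1078\right) = \left(\sqrt{-1} \cdot 2 \left(-7\right) - 15\right) \left(-1078\right) = \left(i 2 \left(-7\right) - 15\right) \left(-1078\right) = \left(2 i \left(-7\right) - 15\right) \left(-1078\right) = \left(- 14 i - 15\right) \left(-1078\right) = \left(-15 - 14 i\right) \left(-1078\right) = 16170 + 15092 i$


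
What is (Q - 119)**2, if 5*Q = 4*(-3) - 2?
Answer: 370881/25 ≈ 14835.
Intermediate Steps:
Q = -14/5 (Q = (4*(-3) - 2)/5 = (-12 - 2)/5 = (1/5)*(-14) = -14/5 ≈ -2.8000)
(Q - 119)**2 = (-14/5 - 119)**2 = (-609/5)**2 = 370881/25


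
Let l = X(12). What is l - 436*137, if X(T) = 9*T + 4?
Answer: -59620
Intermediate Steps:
X(T) = 4 + 9*T
l = 112 (l = 4 + 9*12 = 4 + 108 = 112)
l - 436*137 = 112 - 436*137 = 112 - 59732 = -59620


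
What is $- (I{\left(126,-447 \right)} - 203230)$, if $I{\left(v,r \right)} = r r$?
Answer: $3421$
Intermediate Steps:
$I{\left(v,r \right)} = r^{2}$
$- (I{\left(126,-447 \right)} - 203230) = - (\left(-447\right)^{2} - 203230) = - (199809 - 203230) = \left(-1\right) \left(-3421\right) = 3421$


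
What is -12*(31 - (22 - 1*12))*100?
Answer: -25200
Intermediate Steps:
-12*(31 - (22 - 1*12))*100 = -12*(31 - (22 - 12))*100 = -12*(31 - 1*10)*100 = -12*(31 - 10)*100 = -12*21*100 = -252*100 = -25200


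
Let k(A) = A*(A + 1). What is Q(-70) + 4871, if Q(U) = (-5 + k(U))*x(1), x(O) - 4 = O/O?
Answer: 28996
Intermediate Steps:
x(O) = 5 (x(O) = 4 + O/O = 4 + 1 = 5)
k(A) = A*(1 + A)
Q(U) = -25 + 5*U*(1 + U) (Q(U) = (-5 + U*(1 + U))*5 = -25 + 5*U*(1 + U))
Q(-70) + 4871 = (-25 + 5*(-70)*(1 - 70)) + 4871 = (-25 + 5*(-70)*(-69)) + 4871 = (-25 + 24150) + 4871 = 24125 + 4871 = 28996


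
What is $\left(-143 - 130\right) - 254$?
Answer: $-527$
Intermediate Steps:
$\left(-143 - 130\right) - 254 = -273 - 254 = -527$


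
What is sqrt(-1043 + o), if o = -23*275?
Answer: 2*I*sqrt(1842) ≈ 85.837*I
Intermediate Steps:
o = -6325
sqrt(-1043 + o) = sqrt(-1043 - 6325) = sqrt(-7368) = 2*I*sqrt(1842)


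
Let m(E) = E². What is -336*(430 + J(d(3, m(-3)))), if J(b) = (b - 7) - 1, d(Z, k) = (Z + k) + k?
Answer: -148848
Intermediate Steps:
d(Z, k) = Z + 2*k
J(b) = -8 + b (J(b) = (-7 + b) - 1 = -8 + b)
-336*(430 + J(d(3, m(-3)))) = -336*(430 + (-8 + (3 + 2*(-3)²))) = -336*(430 + (-8 + (3 + 2*9))) = -336*(430 + (-8 + (3 + 18))) = -336*(430 + (-8 + 21)) = -336*(430 + 13) = -336*443 = -148848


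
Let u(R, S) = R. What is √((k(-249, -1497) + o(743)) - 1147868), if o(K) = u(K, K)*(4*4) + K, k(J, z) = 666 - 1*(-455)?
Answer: 2*I*√283529 ≈ 1064.9*I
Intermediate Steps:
k(J, z) = 1121 (k(J, z) = 666 + 455 = 1121)
o(K) = 17*K (o(K) = K*(4*4) + K = K*16 + K = 16*K + K = 17*K)
√((k(-249, -1497) + o(743)) - 1147868) = √((1121 + 17*743) - 1147868) = √((1121 + 12631) - 1147868) = √(13752 - 1147868) = √(-1134116) = 2*I*√283529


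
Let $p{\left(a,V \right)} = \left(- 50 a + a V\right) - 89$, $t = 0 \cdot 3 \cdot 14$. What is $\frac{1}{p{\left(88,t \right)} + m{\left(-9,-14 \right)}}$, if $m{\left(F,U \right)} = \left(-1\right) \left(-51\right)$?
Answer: $- \frac{1}{4438} \approx -0.00022533$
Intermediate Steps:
$m{\left(F,U \right)} = 51$
$t = 0$ ($t = 0 \cdot 14 = 0$)
$p{\left(a,V \right)} = -89 - 50 a + V a$ ($p{\left(a,V \right)} = \left(- 50 a + V a\right) - 89 = -89 - 50 a + V a$)
$\frac{1}{p{\left(88,t \right)} + m{\left(-9,-14 \right)}} = \frac{1}{\left(-89 - 4400 + 0 \cdot 88\right) + 51} = \frac{1}{\left(-89 - 4400 + 0\right) + 51} = \frac{1}{-4489 + 51} = \frac{1}{-4438} = - \frac{1}{4438}$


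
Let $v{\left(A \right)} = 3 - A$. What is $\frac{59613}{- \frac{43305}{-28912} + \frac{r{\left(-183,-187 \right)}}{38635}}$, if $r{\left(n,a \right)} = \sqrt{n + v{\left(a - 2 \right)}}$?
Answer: $\frac{22196207449520}{557725137} \approx 39798.0$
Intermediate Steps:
$r{\left(n,a \right)} = \sqrt{5 + n - a}$ ($r{\left(n,a \right)} = \sqrt{n - \left(-5 + a\right)} = \sqrt{5 + n - a}$)
$\frac{59613}{- \frac{43305}{-28912} + \frac{r{\left(-183,-187 \right)}}{38635}} = \frac{59613}{- \frac{43305}{-28912} + \frac{\sqrt{5 - 183 - -187}}{38635}} = \frac{59613}{\left(-43305\right) \left(- \frac{1}{28912}\right) + \sqrt{5 - 183 + 187} \cdot \frac{1}{38635}} = \frac{59613}{\frac{43305}{28912} + \sqrt{9} \cdot \frac{1}{38635}} = \frac{59613}{\frac{43305}{28912} + 3 \cdot \frac{1}{38635}} = \frac{59613}{\frac{43305}{28912} + \frac{3}{38635}} = \frac{59613}{\frac{1673175411}{1117015120}} = 59613 \cdot \frac{1117015120}{1673175411} = \frac{22196207449520}{557725137}$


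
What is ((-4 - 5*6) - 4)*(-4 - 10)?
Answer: 532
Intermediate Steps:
((-4 - 5*6) - 4)*(-4 - 10) = ((-4 - 30) - 4)*(-14) = (-34 - 4)*(-14) = -38*(-14) = 532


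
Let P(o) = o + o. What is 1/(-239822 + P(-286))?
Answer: -1/240394 ≈ -4.1598e-6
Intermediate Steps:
P(o) = 2*o
1/(-239822 + P(-286)) = 1/(-239822 + 2*(-286)) = 1/(-239822 - 572) = 1/(-240394) = -1/240394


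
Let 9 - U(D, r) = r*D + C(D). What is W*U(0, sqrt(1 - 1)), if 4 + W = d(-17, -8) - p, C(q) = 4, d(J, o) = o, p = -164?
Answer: 760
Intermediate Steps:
W = 152 (W = -4 + (-8 - 1*(-164)) = -4 + (-8 + 164) = -4 + 156 = 152)
U(D, r) = 5 - D*r (U(D, r) = 9 - (r*D + 4) = 9 - (D*r + 4) = 9 - (4 + D*r) = 9 + (-4 - D*r) = 5 - D*r)
W*U(0, sqrt(1 - 1)) = 152*(5 - 1*0*sqrt(1 - 1)) = 152*(5 - 1*0*sqrt(0)) = 152*(5 - 1*0*0) = 152*(5 + 0) = 152*5 = 760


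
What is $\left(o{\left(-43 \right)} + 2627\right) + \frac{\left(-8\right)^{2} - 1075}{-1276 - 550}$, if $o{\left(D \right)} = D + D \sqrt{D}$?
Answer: $\frac{4719395}{1826} - 43 i \sqrt{43} \approx 2584.6 - 281.97 i$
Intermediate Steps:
$o{\left(D \right)} = D + D^{\frac{3}{2}}$
$\left(o{\left(-43 \right)} + 2627\right) + \frac{\left(-8\right)^{2} - 1075}{-1276 - 550} = \left(\left(-43 + \left(-43\right)^{\frac{3}{2}}\right) + 2627\right) + \frac{\left(-8\right)^{2} - 1075}{-1276 - 550} = \left(\left(-43 - 43 i \sqrt{43}\right) + 2627\right) + \frac{64 - 1075}{-1826} = \left(2584 - 43 i \sqrt{43}\right) - - \frac{1011}{1826} = \left(2584 - 43 i \sqrt{43}\right) + \frac{1011}{1826} = \frac{4719395}{1826} - 43 i \sqrt{43}$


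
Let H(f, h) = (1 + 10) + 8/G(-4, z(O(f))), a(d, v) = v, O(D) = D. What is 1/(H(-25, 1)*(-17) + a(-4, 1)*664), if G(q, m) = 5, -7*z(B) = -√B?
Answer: 5/2249 ≈ 0.0022232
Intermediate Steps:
z(B) = √B/7 (z(B) = -(-1)*√B/7 = √B/7)
H(f, h) = 63/5 (H(f, h) = (1 + 10) + 8/5 = 11 + 8*(⅕) = 11 + 8/5 = 63/5)
1/(H(-25, 1)*(-17) + a(-4, 1)*664) = 1/((63/5)*(-17) + 1*664) = 1/(-1071/5 + 664) = 1/(2249/5) = 5/2249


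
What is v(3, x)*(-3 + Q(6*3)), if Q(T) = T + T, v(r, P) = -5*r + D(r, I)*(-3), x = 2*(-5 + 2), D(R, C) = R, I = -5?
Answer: -792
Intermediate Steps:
x = -6 (x = 2*(-3) = -6)
v(r, P) = -8*r (v(r, P) = -5*r + r*(-3) = -5*r - 3*r = -8*r)
Q(T) = 2*T
v(3, x)*(-3 + Q(6*3)) = (-8*3)*(-3 + 2*(6*3)) = -24*(-3 + 2*18) = -24*(-3 + 36) = -24*33 = -792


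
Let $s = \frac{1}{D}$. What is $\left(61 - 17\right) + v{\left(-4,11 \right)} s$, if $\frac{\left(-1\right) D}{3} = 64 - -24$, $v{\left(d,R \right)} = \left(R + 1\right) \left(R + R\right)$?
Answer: $43$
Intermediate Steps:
$v{\left(d,R \right)} = 2 R \left(1 + R\right)$ ($v{\left(d,R \right)} = \left(1 + R\right) 2 R = 2 R \left(1 + R\right)$)
$D = -264$ ($D = - 3 \left(64 - -24\right) = - 3 \left(64 + 24\right) = \left(-3\right) 88 = -264$)
$s = - \frac{1}{264}$ ($s = \frac{1}{-264} = - \frac{1}{264} \approx -0.0037879$)
$\left(61 - 17\right) + v{\left(-4,11 \right)} s = \left(61 - 17\right) + 2 \cdot 11 \left(1 + 11\right) \left(- \frac{1}{264}\right) = \left(61 - 17\right) + 2 \cdot 11 \cdot 12 \left(- \frac{1}{264}\right) = 44 + 264 \left(- \frac{1}{264}\right) = 44 - 1 = 43$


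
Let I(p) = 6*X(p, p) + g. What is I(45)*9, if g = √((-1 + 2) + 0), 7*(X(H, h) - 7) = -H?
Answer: 279/7 ≈ 39.857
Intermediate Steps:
X(H, h) = 7 - H/7 (X(H, h) = 7 + (-H)/7 = 7 - H/7)
g = 1 (g = √(1 + 0) = √1 = 1)
I(p) = 43 - 6*p/7 (I(p) = 6*(7 - p/7) + 1 = (42 - 6*p/7) + 1 = 43 - 6*p/7)
I(45)*9 = (43 - 6/7*45)*9 = (43 - 270/7)*9 = (31/7)*9 = 279/7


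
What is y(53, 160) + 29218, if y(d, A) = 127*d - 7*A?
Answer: 34829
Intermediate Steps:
y(d, A) = -7*A + 127*d
y(53, 160) + 29218 = (-7*160 + 127*53) + 29218 = (-1120 + 6731) + 29218 = 5611 + 29218 = 34829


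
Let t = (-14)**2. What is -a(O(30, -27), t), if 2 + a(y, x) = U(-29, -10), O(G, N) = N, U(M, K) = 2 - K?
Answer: -10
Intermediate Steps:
t = 196
a(y, x) = 10 (a(y, x) = -2 + (2 - 1*(-10)) = -2 + (2 + 10) = -2 + 12 = 10)
-a(O(30, -27), t) = -1*10 = -10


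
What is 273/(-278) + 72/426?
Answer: -16047/19738 ≈ -0.81300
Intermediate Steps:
273/(-278) + 72/426 = 273*(-1/278) + 72*(1/426) = -273/278 + 12/71 = -16047/19738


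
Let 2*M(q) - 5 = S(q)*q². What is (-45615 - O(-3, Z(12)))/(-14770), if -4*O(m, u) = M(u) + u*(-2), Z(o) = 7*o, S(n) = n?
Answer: -227453/118160 ≈ -1.9250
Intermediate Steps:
M(q) = 5/2 + q³/2 (M(q) = 5/2 + (q*q²)/2 = 5/2 + q³/2)
O(m, u) = -5/8 + u/2 - u³/8 (O(m, u) = -((5/2 + u³/2) + u*(-2))/4 = -((5/2 + u³/2) - 2*u)/4 = -(5/2 + u³/2 - 2*u)/4 = -5/8 + u/2 - u³/8)
(-45615 - O(-3, Z(12)))/(-14770) = (-45615 - (-5/8 + (7*12)/2 - (7*12)³/8))/(-14770) = (-45615 - (-5/8 + (½)*84 - ⅛*84³))*(-1/14770) = (-45615 - (-5/8 + 42 - ⅛*592704))*(-1/14770) = (-45615 - (-5/8 + 42 - 74088))*(-1/14770) = (-45615 - 1*(-592373/8))*(-1/14770) = (-45615 + 592373/8)*(-1/14770) = (227453/8)*(-1/14770) = -227453/118160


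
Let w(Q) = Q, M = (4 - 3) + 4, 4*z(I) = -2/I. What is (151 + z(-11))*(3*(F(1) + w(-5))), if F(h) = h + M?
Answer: 9969/22 ≈ 453.14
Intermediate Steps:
z(I) = -1/(2*I) (z(I) = (-2/I)/4 = -1/(2*I))
M = 5 (M = 1 + 4 = 5)
F(h) = 5 + h (F(h) = h + 5 = 5 + h)
(151 + z(-11))*(3*(F(1) + w(-5))) = (151 - ½/(-11))*(3*((5 + 1) - 5)) = (151 - ½*(-1/11))*(3*(6 - 5)) = (151 + 1/22)*(3*1) = (3323/22)*3 = 9969/22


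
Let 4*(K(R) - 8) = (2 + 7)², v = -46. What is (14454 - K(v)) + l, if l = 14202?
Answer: 114511/4 ≈ 28628.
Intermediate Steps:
K(R) = 113/4 (K(R) = 8 + (2 + 7)²/4 = 8 + (¼)*9² = 8 + (¼)*81 = 8 + 81/4 = 113/4)
(14454 - K(v)) + l = (14454 - 1*113/4) + 14202 = (14454 - 113/4) + 14202 = 57703/4 + 14202 = 114511/4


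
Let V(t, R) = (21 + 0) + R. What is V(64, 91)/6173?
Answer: 112/6173 ≈ 0.018144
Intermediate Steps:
V(t, R) = 21 + R
V(64, 91)/6173 = (21 + 91)/6173 = 112*(1/6173) = 112/6173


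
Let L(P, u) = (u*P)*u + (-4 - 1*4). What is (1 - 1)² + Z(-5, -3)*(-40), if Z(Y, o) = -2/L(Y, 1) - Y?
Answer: -2680/13 ≈ -206.15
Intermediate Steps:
L(P, u) = -8 + P*u² (L(P, u) = (P*u)*u + (-4 - 4) = P*u² - 8 = -8 + P*u²)
Z(Y, o) = -Y - 2/(-8 + Y) (Z(Y, o) = -2/(-8 + Y*1²) - Y = -2/(-8 + Y*1) - Y = -2/(-8 + Y) - Y = -Y - 2/(-8 + Y))
(1 - 1)² + Z(-5, -3)*(-40) = (1 - 1)² + ((-2 - 1*(-5)*(-8 - 5))/(-8 - 5))*(-40) = 0² + ((-2 - 1*(-5)*(-13))/(-13))*(-40) = 0 - (-2 - 65)/13*(-40) = 0 - 1/13*(-67)*(-40) = 0 + (67/13)*(-40) = 0 - 2680/13 = -2680/13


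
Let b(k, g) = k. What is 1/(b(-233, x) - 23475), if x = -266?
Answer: -1/23708 ≈ -4.2180e-5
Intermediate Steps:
1/(b(-233, x) - 23475) = 1/(-233 - 23475) = 1/(-23708) = -1/23708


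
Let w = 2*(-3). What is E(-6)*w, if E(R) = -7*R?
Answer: -252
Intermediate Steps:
w = -6
E(-6)*w = -7*(-6)*(-6) = 42*(-6) = -252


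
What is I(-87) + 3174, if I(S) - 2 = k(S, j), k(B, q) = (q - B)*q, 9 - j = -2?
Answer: 4254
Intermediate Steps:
j = 11 (j = 9 - 1*(-2) = 9 + 2 = 11)
k(B, q) = q*(q - B)
I(S) = 123 - 11*S (I(S) = 2 + 11*(11 - S) = 2 + (121 - 11*S) = 123 - 11*S)
I(-87) + 3174 = (123 - 11*(-87)) + 3174 = (123 + 957) + 3174 = 1080 + 3174 = 4254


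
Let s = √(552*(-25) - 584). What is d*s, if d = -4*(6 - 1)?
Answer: -80*I*√899 ≈ -2398.7*I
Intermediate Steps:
s = 4*I*√899 (s = √(-13800 - 584) = √(-14384) = 4*I*√899 ≈ 119.93*I)
d = -20 (d = -4*5 = -20)
d*s = -80*I*√899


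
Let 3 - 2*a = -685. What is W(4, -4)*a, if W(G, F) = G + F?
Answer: 0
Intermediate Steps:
a = 344 (a = 3/2 - ½*(-685) = 3/2 + 685/2 = 344)
W(G, F) = F + G
W(4, -4)*a = (-4 + 4)*344 = 0*344 = 0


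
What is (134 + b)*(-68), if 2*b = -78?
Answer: -6460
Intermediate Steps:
b = -39 (b = (½)*(-78) = -39)
(134 + b)*(-68) = (134 - 39)*(-68) = 95*(-68) = -6460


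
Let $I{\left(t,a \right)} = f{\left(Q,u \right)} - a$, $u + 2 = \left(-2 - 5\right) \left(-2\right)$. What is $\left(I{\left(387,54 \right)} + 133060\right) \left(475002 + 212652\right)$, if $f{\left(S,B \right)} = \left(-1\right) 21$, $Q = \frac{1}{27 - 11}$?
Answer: $91447667190$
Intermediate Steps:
$u = 12$ ($u = -2 + \left(-2 - 5\right) \left(-2\right) = -2 - -14 = -2 + 14 = 12$)
$Q = \frac{1}{16} \approx 0.0625$
$f{\left(S,B \right)} = -21$
$I{\left(t,a \right)} = -21 - a$
$\left(I{\left(387,54 \right)} + 133060\right) \left(475002 + 212652\right) = \left(\left(-21 - 54\right) + 133060\right) \left(475002 + 212652\right) = \left(\left(-21 - 54\right) + 133060\right) 687654 = \left(-75 + 133060\right) 687654 = 132985 \cdot 687654 = 91447667190$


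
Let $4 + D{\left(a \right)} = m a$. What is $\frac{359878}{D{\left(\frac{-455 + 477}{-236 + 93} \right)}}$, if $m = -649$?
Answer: $\frac{2339207}{623} \approx 3754.7$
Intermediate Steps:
$D{\left(a \right)} = -4 - 649 a$
$\frac{359878}{D{\left(\frac{-455 + 477}{-236 + 93} \right)}} = \frac{359878}{-4 - 649 \frac{-455 + 477}{-236 + 93}} = \frac{359878}{-4 - 649 \frac{22}{-143}} = \frac{359878}{-4 - 649 \cdot 22 \left(- \frac{1}{143}\right)} = \frac{359878}{-4 - - \frac{1298}{13}} = \frac{359878}{-4 + \frac{1298}{13}} = \frac{359878}{\frac{1246}{13}} = 359878 \cdot \frac{13}{1246} = \frac{2339207}{623}$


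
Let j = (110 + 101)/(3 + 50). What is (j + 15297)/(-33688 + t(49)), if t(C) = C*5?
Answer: -810952/1772479 ≈ -0.45752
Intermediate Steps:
t(C) = 5*C
j = 211/53 ≈ 3.9811
(j + 15297)/(-33688 + t(49)) = (211/53 + 15297)/(-33688 + 5*49) = 810952/(53*(-33688 + 245)) = (810952/53)/(-33443) = (810952/53)*(-1/33443) = -810952/1772479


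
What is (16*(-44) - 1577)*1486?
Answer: -3389566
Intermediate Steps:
(16*(-44) - 1577)*1486 = (-704 - 1577)*1486 = -2281*1486 = -3389566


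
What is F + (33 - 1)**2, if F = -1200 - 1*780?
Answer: -956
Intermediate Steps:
F = -1980 (F = -1200 - 780 = -1980)
F + (33 - 1)**2 = -1980 + (33 - 1)**2 = -1980 + 32**2 = -1980 + 1024 = -956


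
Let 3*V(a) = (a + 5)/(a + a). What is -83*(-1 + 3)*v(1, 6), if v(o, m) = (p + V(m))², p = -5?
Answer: -2370563/648 ≈ -3658.3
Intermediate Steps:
V(a) = (5 + a)/(6*a) (V(a) = ((a + 5)/(a + a))/3 = ((5 + a)/((2*a)))/3 = ((5 + a)*(1/(2*a)))/3 = ((5 + a)/(2*a))/3 = (5 + a)/(6*a))
v(o, m) = (-5 + (5 + m)/(6*m))²
-83*(-1 + 3)*v(1, 6) = -83*(-1 + 3)*(1/36)*(-5 + 29*6)²/6² = -166*(1/36)*(1/36)*(-5 + 174)² = -166*(1/36)*(1/36)*169² = -166*(1/36)*(1/36)*28561 = -166*28561/1296 = -83*28561/648 = -2370563/648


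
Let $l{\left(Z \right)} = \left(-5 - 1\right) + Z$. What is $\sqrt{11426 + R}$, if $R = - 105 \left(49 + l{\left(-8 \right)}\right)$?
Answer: $\sqrt{7751} \approx 88.04$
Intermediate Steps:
$l{\left(Z \right)} = -6 + Z$
$R = -3675$ ($R = - 105 \left(49 - 14\right) = \left(-105\right) 35 = -3675$)
$\sqrt{11426 + R} = \sqrt{11426 - 3675} = \sqrt{7751}$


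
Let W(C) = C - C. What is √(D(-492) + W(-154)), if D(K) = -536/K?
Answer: √16482/123 ≈ 1.0438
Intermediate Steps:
W(C) = 0
√(D(-492) + W(-154)) = √(-536/(-492) + 0) = √(-536*(-1/492) + 0) = √(134/123 + 0) = √(134/123) = √16482/123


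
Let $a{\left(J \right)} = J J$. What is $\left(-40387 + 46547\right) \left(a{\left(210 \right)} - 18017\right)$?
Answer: $160671280$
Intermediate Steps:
$a{\left(J \right)} = J^{2}$
$\left(-40387 + 46547\right) \left(a{\left(210 \right)} - 18017\right) = \left(-40387 + 46547\right) \left(210^{2} - 18017\right) = 6160 \left(44100 - 18017\right) = 6160 \cdot 26083 = 160671280$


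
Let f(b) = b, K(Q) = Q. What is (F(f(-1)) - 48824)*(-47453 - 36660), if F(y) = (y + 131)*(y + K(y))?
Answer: 4128602492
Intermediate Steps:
F(y) = 2*y*(131 + y) (F(y) = (y + 131)*(y + y) = (131 + y)*(2*y) = 2*y*(131 + y))
(F(f(-1)) - 48824)*(-47453 - 36660) = (2*(-1)*(131 - 1) - 48824)*(-47453 - 36660) = (2*(-1)*130 - 48824)*(-84113) = (-260 - 48824)*(-84113) = -49084*(-84113) = 4128602492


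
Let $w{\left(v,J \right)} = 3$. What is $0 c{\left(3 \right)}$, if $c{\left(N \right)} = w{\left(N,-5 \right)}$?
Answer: $0$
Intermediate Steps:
$c{\left(N \right)} = 3$
$0 c{\left(3 \right)} = 0 \cdot 3 = 0$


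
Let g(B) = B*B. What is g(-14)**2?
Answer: 38416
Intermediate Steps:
g(B) = B**2
g(-14)**2 = ((-14)**2)**2 = 196**2 = 38416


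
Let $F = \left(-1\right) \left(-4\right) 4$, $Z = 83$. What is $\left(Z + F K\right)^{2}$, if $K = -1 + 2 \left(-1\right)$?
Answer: $1225$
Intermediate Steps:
$K = -3$ ($K = -1 - 2 = -3$)
$F = 16$ ($F = 4 \cdot 4 = 16$)
$\left(Z + F K\right)^{2} = \left(83 + 16 \left(-3\right)\right)^{2} = \left(83 - 48\right)^{2} = 35^{2} = 1225$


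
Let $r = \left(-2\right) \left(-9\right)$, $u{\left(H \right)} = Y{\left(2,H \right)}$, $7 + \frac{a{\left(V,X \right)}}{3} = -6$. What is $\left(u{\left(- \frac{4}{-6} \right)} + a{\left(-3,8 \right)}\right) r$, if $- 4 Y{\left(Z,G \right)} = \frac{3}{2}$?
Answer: $- \frac{2835}{4} \approx -708.75$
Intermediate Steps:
$Y{\left(Z,G \right)} = - \frac{3}{8}$ ($Y{\left(Z,G \right)} = - \frac{3 \cdot \frac{1}{2}}{4} = \left(- \frac{1}{4}\right) \frac{3}{2} = - \frac{3}{8}$)
$a{\left(V,X \right)} = -39$ ($a{\left(V,X \right)} = -21 + 3 \left(-6\right) = -21 - 18 = -39$)
$u{\left(H \right)} = - \frac{3}{8}$
$r = 18$
$\left(u{\left(- \frac{4}{-6} \right)} + a{\left(-3,8 \right)}\right) r = \left(- \frac{3}{8} - 39\right) 18 = \left(- \frac{315}{8}\right) 18 = - \frac{2835}{4}$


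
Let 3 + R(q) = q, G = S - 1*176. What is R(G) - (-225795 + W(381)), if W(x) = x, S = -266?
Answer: 224969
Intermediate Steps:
G = -442 (G = -266 - 1*176 = -266 - 176 = -442)
R(q) = -3 + q
R(G) - (-225795 + W(381)) = (-3 - 442) - (-225795 + 381) = -445 - 1*(-225414) = -445 + 225414 = 224969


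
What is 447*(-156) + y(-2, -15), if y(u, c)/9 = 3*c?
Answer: -70137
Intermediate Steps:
y(u, c) = 27*c (y(u, c) = 9*(3*c) = 27*c)
447*(-156) + y(-2, -15) = 447*(-156) + 27*(-15) = -69732 - 405 = -70137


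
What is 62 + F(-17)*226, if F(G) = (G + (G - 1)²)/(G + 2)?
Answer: -68452/15 ≈ -4563.5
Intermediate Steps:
F(G) = (G + (-1 + G)²)/(2 + G)
62 + F(-17)*226 = 62 + ((-17 + (-1 - 17)²)/(2 - 17))*226 = 62 + ((-17 + (-18)²)/(-15))*226 = 62 - (-17 + 324)/15*226 = 62 - 1/15*307*226 = 62 - 307/15*226 = 62 - 69382/15 = -68452/15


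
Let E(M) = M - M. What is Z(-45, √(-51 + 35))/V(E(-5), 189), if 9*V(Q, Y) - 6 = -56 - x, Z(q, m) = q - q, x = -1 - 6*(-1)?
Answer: 0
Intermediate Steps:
x = 5 (x = -1 + 6 = 5)
E(M) = 0
Z(q, m) = 0
V(Q, Y) = -55/9 (V(Q, Y) = ⅔ + (-56 - 1*5)/9 = ⅔ + (-56 - 5)/9 = ⅔ + (⅑)*(-61) = ⅔ - 61/9 = -55/9)
Z(-45, √(-51 + 35))/V(E(-5), 189) = 0/(-55/9) = 0*(-9/55) = 0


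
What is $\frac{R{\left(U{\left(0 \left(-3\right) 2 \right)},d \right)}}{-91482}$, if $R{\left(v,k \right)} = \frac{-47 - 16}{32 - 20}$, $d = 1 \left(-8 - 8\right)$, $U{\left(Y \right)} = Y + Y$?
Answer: $\frac{7}{121976} \approx 5.7388 \cdot 10^{-5}$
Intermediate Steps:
$U{\left(Y \right)} = 2 Y$
$d = -16$ ($d = 1 \left(-16\right) = -16$)
$R{\left(v,k \right)} = - \frac{21}{4}$ ($R{\left(v,k \right)} = - \frac{63}{12} = \left(-63\right) \frac{1}{12} = - \frac{21}{4}$)
$\frac{R{\left(U{\left(0 \left(-3\right) 2 \right)},d \right)}}{-91482} = - \frac{21}{4 \left(-91482\right)} = \left(- \frac{21}{4}\right) \left(- \frac{1}{91482}\right) = \frac{7}{121976}$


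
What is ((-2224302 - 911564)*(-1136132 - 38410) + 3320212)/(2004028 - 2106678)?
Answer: -1841604821792/51325 ≈ -3.5881e+7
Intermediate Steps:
((-2224302 - 911564)*(-1136132 - 38410) + 3320212)/(2004028 - 2106678) = (-3135866*(-1174542) + 3320212)/(-102650) = (3683206323372 + 3320212)*(-1/102650) = 3683209643584*(-1/102650) = -1841604821792/51325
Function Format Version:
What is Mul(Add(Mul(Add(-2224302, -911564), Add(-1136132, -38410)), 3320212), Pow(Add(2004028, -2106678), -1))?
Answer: Rational(-1841604821792, 51325) ≈ -3.5881e+7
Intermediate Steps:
Mul(Add(Mul(Add(-2224302, -911564), Add(-1136132, -38410)), 3320212), Pow(Add(2004028, -2106678), -1)) = Mul(Add(Mul(-3135866, -1174542), 3320212), Pow(-102650, -1)) = Mul(Add(3683206323372, 3320212), Rational(-1, 102650)) = Mul(3683209643584, Rational(-1, 102650)) = Rational(-1841604821792, 51325)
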